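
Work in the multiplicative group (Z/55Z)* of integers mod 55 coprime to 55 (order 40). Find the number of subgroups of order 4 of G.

|G| = 40 and 4 | 40, so subgroups of order 4 are possible by Lagrange.
The subgroups of order 4 are: {1, 12, 23, 34}; {1, 21, 34, 54}; {1, 32, 34, 43}.
So G has 3 subgroups of order 4.

3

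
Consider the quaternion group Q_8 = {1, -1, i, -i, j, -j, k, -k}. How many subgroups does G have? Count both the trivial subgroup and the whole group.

|G| = 8, so by Lagrange every subgroup order divides 8. Divisors: 1, 2, 4, 8.
Subgroups by order — order 1: 1; order 2: 1; order 4: 3; order 8: 1.
Total: 1 + 1 + 3 + 1 = 6.

6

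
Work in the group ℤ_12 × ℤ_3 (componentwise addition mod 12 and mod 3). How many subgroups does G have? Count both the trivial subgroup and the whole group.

18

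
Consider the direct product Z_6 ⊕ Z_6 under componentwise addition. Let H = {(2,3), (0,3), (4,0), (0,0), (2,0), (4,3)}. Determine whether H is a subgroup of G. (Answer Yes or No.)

|H| = 6 divides |G| = 36, consistent with Lagrange.
H contains the identity, every element's inverse is in H, and H is closed under +: it is a subgroup.
In fact H = ⟨(2,3)⟩.

Yes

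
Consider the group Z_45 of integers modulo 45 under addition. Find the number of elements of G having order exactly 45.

24

In a cyclic group of order 45, the number of elements of order d (for d | 45) is φ(d).
φ(45) = 24.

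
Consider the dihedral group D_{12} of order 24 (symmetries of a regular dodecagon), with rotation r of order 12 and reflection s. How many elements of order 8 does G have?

No element of G has order 8 (even though 8 | 24).

0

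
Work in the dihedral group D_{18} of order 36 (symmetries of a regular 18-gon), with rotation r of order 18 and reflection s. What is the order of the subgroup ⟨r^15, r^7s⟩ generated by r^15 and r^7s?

12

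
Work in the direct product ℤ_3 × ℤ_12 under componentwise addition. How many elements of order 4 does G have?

2

An element (a,b) has order lcm(ord(a), ord(b)); count pairs with lcm equal to 4.
Enumerating gives 2 such elements.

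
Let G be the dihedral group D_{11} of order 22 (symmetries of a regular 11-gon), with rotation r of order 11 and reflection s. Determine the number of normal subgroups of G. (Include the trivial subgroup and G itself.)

3

G has 14 subgroups. Checking conjugation-invariance by order — order 1: 1/1 normal; order 2: 0/11 normal; order 11: 1/1 normal; order 22: 1/1 normal.
Total normal subgroups: 3.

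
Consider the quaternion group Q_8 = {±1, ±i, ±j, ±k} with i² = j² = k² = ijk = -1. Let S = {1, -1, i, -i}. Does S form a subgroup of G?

Yes

|S| = 4 divides |G| = 8, consistent with Lagrange.
S contains the identity, every element's inverse is in S, and S is closed under ·: it is a subgroup.
In fact S = ⟨-i⟩.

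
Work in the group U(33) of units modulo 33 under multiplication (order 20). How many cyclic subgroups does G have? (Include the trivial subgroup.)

Group the elements of G by the cyclic subgroup they generate; each cyclic subgroup of order d accounts for φ(d) elements.
Cyclic subgroups by order — order 1: 1; order 2: 3; order 5: 1; order 10: 3.
Total: 8.

8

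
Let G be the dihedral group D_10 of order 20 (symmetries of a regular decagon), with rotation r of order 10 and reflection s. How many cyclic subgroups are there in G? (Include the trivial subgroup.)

Each element a generates a cyclic subgroup ⟨a⟩; distinct elements may generate the same one (a cyclic group of order d has φ(d) generators).
Cyclic subgroups by order — order 1: 1; order 2: 11; order 5: 1; order 10: 1.
Total: 14.

14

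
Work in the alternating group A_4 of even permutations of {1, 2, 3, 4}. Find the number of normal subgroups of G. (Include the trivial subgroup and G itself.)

3

G has 10 subgroups. Checking conjugation-invariance by order — order 1: 1/1 normal; order 2: 0/3 normal; order 3: 0/4 normal; order 4: 1/1 normal; order 12: 1/1 normal.
Total normal subgroups: 3.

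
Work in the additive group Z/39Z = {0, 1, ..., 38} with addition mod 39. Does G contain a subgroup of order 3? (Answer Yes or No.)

3 | 39. A subgroup of order 3 is {0, 13, 26}.

Yes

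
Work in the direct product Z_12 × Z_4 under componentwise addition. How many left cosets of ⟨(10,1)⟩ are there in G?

|⟨(10,1)⟩| = 12 and |G| = 48.
By Lagrange, [G : H] = |G|/|H| = 48/12 = 4.

4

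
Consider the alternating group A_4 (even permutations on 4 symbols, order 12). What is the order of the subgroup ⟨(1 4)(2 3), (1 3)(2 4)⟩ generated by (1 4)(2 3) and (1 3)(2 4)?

4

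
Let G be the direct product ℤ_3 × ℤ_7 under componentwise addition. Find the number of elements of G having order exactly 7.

6

An element (a,b) has order lcm(ord(a), ord(b)); count pairs with lcm equal to 7.
Enumerating gives 6 such elements.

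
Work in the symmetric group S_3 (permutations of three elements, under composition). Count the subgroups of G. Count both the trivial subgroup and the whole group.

6

|G| = 6, so by Lagrange every subgroup order divides 6. Divisors: 1, 2, 3, 6.
Subgroups by order — order 1: 1; order 2: 3; order 3: 1; order 6: 1.
Total: 1 + 3 + 1 + 1 = 6.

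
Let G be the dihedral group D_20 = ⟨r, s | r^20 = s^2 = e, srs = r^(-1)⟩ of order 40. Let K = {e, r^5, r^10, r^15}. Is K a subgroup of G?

|K| = 4 divides |G| = 40, consistent with Lagrange.
K contains the identity, every element's inverse is in K, and K is closed under ·: it is a subgroup.
In fact K = ⟨r^15⟩.

Yes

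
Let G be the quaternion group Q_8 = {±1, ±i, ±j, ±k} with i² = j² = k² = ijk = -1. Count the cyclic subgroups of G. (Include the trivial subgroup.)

Each element a generates a cyclic subgroup ⟨a⟩; distinct elements may generate the same one (a cyclic group of order d has φ(d) generators).
Cyclic subgroups by order — order 1: 1; order 2: 1; order 4: 3.
Total: 5.

5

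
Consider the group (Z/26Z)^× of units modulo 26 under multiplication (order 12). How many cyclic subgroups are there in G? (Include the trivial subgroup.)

6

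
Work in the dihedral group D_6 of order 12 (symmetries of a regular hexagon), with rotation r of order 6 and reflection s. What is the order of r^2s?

2

Computing powers of r^2s: the smallest k with (r^2s)^k = e is k = 2.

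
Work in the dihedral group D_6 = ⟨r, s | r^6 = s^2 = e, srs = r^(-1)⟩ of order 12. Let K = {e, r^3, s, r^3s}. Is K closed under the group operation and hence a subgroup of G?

|K| = 4 divides |G| = 12, consistent with Lagrange.
K contains the identity, every element's inverse is in K, and K is closed under ·: it is a subgroup.

Yes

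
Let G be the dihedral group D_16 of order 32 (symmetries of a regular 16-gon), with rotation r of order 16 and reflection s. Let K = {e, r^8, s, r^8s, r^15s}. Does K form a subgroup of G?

|K| = 5 does not divide |G| = 32, so by Lagrange K is not a subgroup.

No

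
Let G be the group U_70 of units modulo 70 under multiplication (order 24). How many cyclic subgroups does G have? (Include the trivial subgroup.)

Group the elements of G by the cyclic subgroup they generate; each cyclic subgroup of order d accounts for φ(d) elements.
Cyclic subgroups by order — order 1: 1; order 2: 3; order 3: 1; order 4: 2; order 6: 3; order 12: 2.
Total: 12.

12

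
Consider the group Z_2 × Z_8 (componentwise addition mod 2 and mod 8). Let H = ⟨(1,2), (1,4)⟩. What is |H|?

8

|⟨(1,2)⟩| = 4 and |⟨(1,4)⟩| = 2, so |H| is a multiple of lcm(4, 2) = 4 and divides |G| = 16.
Closing under the operation: H = {(0,0), (0,2), (0,4), (0,6), (1,0), (1,2), (1,4), (1,6)}, so |H| = 8.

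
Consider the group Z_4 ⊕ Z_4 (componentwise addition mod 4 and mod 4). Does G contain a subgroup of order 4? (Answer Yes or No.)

Yes

4 | 16. A subgroup of order 4 is {(0,0), (0,1), (0,2), (0,3)}.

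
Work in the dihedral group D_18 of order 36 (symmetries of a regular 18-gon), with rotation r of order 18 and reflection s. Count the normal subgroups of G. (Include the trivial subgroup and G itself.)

9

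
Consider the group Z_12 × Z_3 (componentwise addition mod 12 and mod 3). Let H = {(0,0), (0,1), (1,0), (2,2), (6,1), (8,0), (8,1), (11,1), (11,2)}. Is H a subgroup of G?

No

(11,1) ∈ H but its inverse (1,2) ∉ H, so H is not a subgroup.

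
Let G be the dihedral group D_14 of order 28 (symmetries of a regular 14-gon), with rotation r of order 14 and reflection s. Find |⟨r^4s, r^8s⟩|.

|⟨r^4s⟩| = 2 and |⟨r^8s⟩| = 2, so |H| is a multiple of lcm(2, 2) = 2 and divides |G| = 28.
Closing under the operation: H = {e, r^2, r^4, r^6, r^8, r^10, r^12, s, r^2s, r^4s, r^6s, r^8s, r^10s, r^12s}, so |H| = 14.

14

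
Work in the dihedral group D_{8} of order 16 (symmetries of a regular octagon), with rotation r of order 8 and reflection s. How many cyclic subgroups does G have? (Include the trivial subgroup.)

Group the elements of G by the cyclic subgroup they generate; each cyclic subgroup of order d accounts for φ(d) elements.
Cyclic subgroups by order — order 1: 1; order 2: 9; order 4: 1; order 8: 1.
Total: 12.

12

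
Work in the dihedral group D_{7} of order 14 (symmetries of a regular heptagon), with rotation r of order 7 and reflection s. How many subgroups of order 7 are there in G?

1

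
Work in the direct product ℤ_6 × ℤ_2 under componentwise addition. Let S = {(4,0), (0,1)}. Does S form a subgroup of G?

No

The identity (0,0) ∉ S, so S is not a subgroup.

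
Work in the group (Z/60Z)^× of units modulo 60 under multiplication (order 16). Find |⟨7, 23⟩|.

8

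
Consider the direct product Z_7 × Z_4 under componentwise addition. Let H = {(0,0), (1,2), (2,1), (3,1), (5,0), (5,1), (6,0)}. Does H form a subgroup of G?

No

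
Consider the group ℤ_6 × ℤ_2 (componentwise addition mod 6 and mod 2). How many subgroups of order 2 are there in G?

3

|G| = 12 and 2 | 12, so subgroups of order 2 are possible by Lagrange.
The subgroups of order 2 are: {(0,0), (0,1)}; {(0,0), (3,0)}; {(0,0), (3,1)}.
So G has 3 subgroups of order 2.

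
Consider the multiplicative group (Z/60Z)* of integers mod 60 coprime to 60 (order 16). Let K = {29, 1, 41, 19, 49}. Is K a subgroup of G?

|K| = 5 does not divide |G| = 16, so by Lagrange K is not a subgroup.

No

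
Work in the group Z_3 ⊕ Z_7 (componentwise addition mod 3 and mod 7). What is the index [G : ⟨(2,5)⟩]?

1

|⟨(2,5)⟩| = 21 and |G| = 21.
By Lagrange, [G : H] = |G|/|H| = 21/21 = 1.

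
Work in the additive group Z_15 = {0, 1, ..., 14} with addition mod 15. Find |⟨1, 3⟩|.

15

|⟨1⟩| = 15 and |⟨3⟩| = 5, so |H| is a multiple of lcm(15, 5) = 15 and divides |G| = 15.
Closing {1, 3} under the group operation gives all of G, so |H| = 15.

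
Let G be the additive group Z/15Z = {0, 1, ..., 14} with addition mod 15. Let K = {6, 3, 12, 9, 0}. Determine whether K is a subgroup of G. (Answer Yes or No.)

Yes

|K| = 5 divides |G| = 15, consistent with Lagrange.
K contains the identity, every element's inverse is in K, and K is closed under +: it is a subgroup.
In fact K = ⟨3⟩.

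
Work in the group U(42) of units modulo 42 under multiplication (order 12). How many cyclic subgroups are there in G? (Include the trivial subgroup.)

A cyclic subgroup of order d is generated by each of its φ(d) elements of order d, so the cyclic subgroups of order d number (#elements of order d)/φ(d).
Cyclic subgroups by order — order 1: 1; order 2: 3; order 3: 1; order 6: 3.
Total: 8.

8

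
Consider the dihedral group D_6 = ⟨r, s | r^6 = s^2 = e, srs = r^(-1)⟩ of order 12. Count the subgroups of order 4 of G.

3

|G| = 12 and 4 | 12, so subgroups of order 4 are possible by Lagrange.
The subgroups of order 4 are: {e, r^3, r^2s, r^5s}; {e, r^3, s, r^3s}; {e, r^3, rs, r^4s}.
So G has 3 subgroups of order 4.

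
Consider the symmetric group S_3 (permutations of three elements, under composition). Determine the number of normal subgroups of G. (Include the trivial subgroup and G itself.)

G has 6 subgroups. Checking conjugation-invariance by order — order 1: 1/1 normal; order 2: 0/3 normal; order 3: 1/1 normal; order 6: 1/1 normal.
Total normal subgroups: 3.

3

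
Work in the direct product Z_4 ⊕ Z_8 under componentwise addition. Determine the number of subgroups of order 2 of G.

3

|G| = 32 and 2 | 32, so subgroups of order 2 are possible by Lagrange.
The subgroups of order 2 are: {(0,0), (0,4)}; {(0,0), (2,0)}; {(0,0), (2,4)}.
So G has 3 subgroups of order 2.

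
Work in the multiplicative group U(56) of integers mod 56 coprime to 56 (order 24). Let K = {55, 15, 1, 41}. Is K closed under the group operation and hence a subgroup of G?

|K| = 4 divides |G| = 24, consistent with Lagrange.
K contains the identity, every element's inverse is in K, and K is closed under ·: it is a subgroup.

Yes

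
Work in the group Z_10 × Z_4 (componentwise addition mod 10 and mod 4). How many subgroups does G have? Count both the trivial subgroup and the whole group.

|G| = 40, so by Lagrange every subgroup order divides 40. Divisors: 1, 2, 4, 5, 8, 10, 20, 40.
Subgroups by order — order 1: 1; order 2: 3; order 4: 3; order 5: 1; order 8: 1; order 10: 3; order 20: 3; order 40: 1.
Total: 1 + 3 + 3 + 1 + 1 + 3 + 3 + 1 = 16.

16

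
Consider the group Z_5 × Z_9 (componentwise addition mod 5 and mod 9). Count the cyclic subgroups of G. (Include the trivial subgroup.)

A cyclic subgroup of order d is generated by each of its φ(d) elements of order d, so the cyclic subgroups of order d number (#elements of order d)/φ(d).
Cyclic subgroups by order — order 1: 1; order 3: 1; order 5: 1; order 9: 1; order 15: 1; order 45: 1.
Total: 6.

6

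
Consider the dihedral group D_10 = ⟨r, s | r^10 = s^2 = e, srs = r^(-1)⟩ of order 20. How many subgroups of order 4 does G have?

5

|G| = 20 and 4 | 20, so subgroups of order 4 are possible by Lagrange.
The subgroups of order 4 are: {e, r^5, r^2s, r^7s}; {e, r^5, r^3s, r^8s}; {e, r^5, r^4s, r^9s}; {e, r^5, s, r^5s}; … (5 in all).
So G has 5 subgroups of order 4.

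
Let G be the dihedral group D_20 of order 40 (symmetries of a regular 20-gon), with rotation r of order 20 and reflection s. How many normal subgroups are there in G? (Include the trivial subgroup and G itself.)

G has 48 subgroups. Checking conjugation-invariance by order — order 1: 1/1 normal; order 2: 1/21 normal; order 4: 1/11 normal; order 5: 1/1 normal; order 8: 0/5 normal; order 10: 1/5 normal; order 20: 3/3 normal; order 40: 1/1 normal.
Total normal subgroups: 9.

9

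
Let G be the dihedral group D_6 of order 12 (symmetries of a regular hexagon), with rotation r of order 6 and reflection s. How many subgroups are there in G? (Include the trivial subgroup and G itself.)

16

|G| = 12, so by Lagrange every subgroup order divides 12. Divisors: 1, 2, 3, 4, 6, 12.
Subgroups by order — order 1: 1; order 2: 7; order 3: 1; order 4: 3; order 6: 3; order 12: 1.
Total: 1 + 7 + 1 + 3 + 3 + 1 = 16.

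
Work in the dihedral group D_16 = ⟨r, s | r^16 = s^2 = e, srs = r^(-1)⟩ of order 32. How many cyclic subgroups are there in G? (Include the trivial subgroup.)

Group the elements of G by the cyclic subgroup they generate; each cyclic subgroup of order d accounts for φ(d) elements.
Cyclic subgroups by order — order 1: 1; order 2: 17; order 4: 1; order 8: 1; order 16: 1.
Total: 21.

21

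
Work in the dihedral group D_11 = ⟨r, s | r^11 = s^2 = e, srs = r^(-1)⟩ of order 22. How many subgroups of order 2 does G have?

11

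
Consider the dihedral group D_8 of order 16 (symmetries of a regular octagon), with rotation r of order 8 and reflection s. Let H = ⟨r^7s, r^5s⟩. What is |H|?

|⟨r^7s⟩| = 2 and |⟨r^5s⟩| = 2, so |H| is a multiple of lcm(2, 2) = 2 and divides |G| = 16.
Closing under the operation: H = {e, r^2, r^4, r^6, rs, r^3s, r^5s, r^7s}, so |H| = 8.

8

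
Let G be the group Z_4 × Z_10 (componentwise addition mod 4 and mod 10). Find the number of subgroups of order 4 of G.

3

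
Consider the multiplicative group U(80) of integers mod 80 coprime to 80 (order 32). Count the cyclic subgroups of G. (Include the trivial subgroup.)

Each element a generates a cyclic subgroup ⟨a⟩; distinct elements may generate the same one (a cyclic group of order d has φ(d) generators).
Cyclic subgroups by order — order 1: 1; order 2: 7; order 4: 12.
Total: 20.

20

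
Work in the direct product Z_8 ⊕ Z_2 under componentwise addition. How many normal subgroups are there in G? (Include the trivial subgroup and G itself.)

11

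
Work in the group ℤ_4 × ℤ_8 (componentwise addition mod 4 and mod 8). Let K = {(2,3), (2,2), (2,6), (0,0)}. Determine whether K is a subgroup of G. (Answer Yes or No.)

(2,3) ∈ K but its inverse (2,5) ∉ K, so K is not a subgroup.

No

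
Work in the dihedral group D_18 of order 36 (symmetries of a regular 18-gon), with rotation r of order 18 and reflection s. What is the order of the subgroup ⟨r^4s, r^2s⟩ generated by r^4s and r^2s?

18

|⟨r^4s⟩| = 2 and |⟨r^2s⟩| = 2, so |H| is a multiple of lcm(2, 2) = 2 and divides |G| = 36.
Closing under the operation: H = {e, r^2, r^4, r^6, r^8, r^10, r^12, r^14, r^16, s, r^2s, r^4s, r^6s, r^8s, r^10s, r^12s, r^14s, r^16s}, so |H| = 18.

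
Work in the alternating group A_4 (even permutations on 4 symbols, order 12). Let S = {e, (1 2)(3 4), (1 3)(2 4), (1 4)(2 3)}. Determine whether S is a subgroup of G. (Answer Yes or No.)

Yes

|S| = 4 divides |G| = 12, consistent with Lagrange.
S contains the identity, every element's inverse is in S, and S is closed under ∘: it is a subgroup.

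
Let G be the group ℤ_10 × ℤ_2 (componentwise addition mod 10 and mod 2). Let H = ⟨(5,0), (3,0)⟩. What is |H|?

10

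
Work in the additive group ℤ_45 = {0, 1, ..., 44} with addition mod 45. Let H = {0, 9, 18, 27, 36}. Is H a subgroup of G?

Yes

|H| = 5 divides |G| = 45, consistent with Lagrange.
H contains the identity, every element's inverse is in H, and H is closed under +: it is a subgroup.
In fact H = ⟨18⟩.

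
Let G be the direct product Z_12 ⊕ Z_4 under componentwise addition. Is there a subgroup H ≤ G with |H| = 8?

8 | 48. A subgroup of order 8 is {(0,0), (0,1), (0,2), (0,3), (6,0), (6,1), (6,2), (6,3)}.

Yes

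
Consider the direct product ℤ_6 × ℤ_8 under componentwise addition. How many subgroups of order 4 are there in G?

3

|G| = 48 and 4 | 48, so subgroups of order 4 are possible by Lagrange.
The subgroups of order 4 are: {(0,0), (0,2), (0,4), (0,6)}; {(0,0), (0,4), (3,0), (3,4)}; {(0,0), (0,4), (3,2), (3,6)}.
So G has 3 subgroups of order 4.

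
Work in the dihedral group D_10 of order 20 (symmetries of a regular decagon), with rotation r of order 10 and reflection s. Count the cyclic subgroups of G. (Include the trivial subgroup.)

Each element a generates a cyclic subgroup ⟨a⟩; distinct elements may generate the same one (a cyclic group of order d has φ(d) generators).
Cyclic subgroups by order — order 1: 1; order 2: 11; order 5: 1; order 10: 1.
Total: 14.

14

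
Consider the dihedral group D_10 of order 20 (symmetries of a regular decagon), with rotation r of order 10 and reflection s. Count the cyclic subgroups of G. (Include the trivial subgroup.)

Group the elements of G by the cyclic subgroup they generate; each cyclic subgroup of order d accounts for φ(d) elements.
Cyclic subgroups by order — order 1: 1; order 2: 11; order 5: 1; order 10: 1.
Total: 14.

14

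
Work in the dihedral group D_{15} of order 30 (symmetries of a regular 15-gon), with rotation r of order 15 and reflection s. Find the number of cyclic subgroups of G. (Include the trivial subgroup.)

19

Each element a generates a cyclic subgroup ⟨a⟩; distinct elements may generate the same one (a cyclic group of order d has φ(d) generators).
Cyclic subgroups by order — order 1: 1; order 2: 15; order 3: 1; order 5: 1; order 15: 1.
Total: 19.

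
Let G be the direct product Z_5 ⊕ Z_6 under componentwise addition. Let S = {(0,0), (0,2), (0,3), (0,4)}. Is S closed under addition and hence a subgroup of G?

|S| = 4 does not divide |G| = 30, so by Lagrange S is not a subgroup.

No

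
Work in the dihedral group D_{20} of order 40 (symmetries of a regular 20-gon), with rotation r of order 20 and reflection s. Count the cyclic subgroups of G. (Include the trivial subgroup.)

Group the elements of G by the cyclic subgroup they generate; each cyclic subgroup of order d accounts for φ(d) elements.
Cyclic subgroups by order — order 1: 1; order 2: 21; order 4: 1; order 5: 1; order 10: 1; order 20: 1.
Total: 26.

26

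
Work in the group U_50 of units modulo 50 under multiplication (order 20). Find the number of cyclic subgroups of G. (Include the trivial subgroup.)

6

Group the elements of G by the cyclic subgroup they generate; each cyclic subgroup of order d accounts for φ(d) elements.
Cyclic subgroups by order — order 1: 1; order 2: 1; order 4: 1; order 5: 1; order 10: 1; order 20: 1.
Total: 6.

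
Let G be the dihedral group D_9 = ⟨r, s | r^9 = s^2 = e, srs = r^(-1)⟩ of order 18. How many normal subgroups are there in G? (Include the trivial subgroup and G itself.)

G has 16 subgroups. Checking conjugation-invariance by order — order 1: 1/1 normal; order 2: 0/9 normal; order 3: 1/1 normal; order 6: 0/3 normal; order 9: 1/1 normal; order 18: 1/1 normal.
Total normal subgroups: 4.

4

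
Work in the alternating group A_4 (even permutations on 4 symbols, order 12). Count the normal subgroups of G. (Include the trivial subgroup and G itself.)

G has 10 subgroups. Checking conjugation-invariance by order — order 1: 1/1 normal; order 2: 0/3 normal; order 3: 0/4 normal; order 4: 1/1 normal; order 12: 1/1 normal.
Total normal subgroups: 3.

3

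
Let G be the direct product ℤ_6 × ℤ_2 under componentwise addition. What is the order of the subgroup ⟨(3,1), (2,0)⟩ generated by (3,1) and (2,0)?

6

|⟨(3,1)⟩| = 2 and |⟨(2,0)⟩| = 3, so |H| is a multiple of lcm(2, 3) = 6 and divides |G| = 12.
Closing under the operation: H = {(0,0), (1,1), (2,0), (3,1), (4,0), (5,1)}, so |H| = 6.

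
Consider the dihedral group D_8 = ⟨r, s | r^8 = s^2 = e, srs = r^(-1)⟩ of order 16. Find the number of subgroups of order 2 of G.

|G| = 16 and 2 | 16, so subgroups of order 2 are possible by Lagrange.
The subgroups of order 2 are: {e, r^2s}; {e, r^3s}; {e, r^4}; {e, r^4s}; … (9 in all).
So G has 9 subgroups of order 2.

9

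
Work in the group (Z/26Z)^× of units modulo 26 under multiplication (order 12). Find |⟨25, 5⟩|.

4

|⟨25⟩| = 2 and |⟨5⟩| = 4, so |H| is a multiple of lcm(2, 4) = 4 and divides |G| = 12.
Closing under the operation: H = {1, 5, 21, 25}, so |H| = 4.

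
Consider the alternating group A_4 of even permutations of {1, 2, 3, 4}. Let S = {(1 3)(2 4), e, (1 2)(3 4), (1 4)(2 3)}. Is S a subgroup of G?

|S| = 4 divides |G| = 12, consistent with Lagrange.
S contains the identity, every element's inverse is in S, and S is closed under ∘: it is a subgroup.

Yes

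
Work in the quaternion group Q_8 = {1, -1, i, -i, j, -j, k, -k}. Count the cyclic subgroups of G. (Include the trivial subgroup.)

Group the elements of G by the cyclic subgroup they generate; each cyclic subgroup of order d accounts for φ(d) elements.
Cyclic subgroups by order — order 1: 1; order 2: 1; order 4: 3.
Total: 5.

5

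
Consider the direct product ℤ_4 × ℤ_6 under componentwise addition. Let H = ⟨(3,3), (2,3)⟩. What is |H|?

8

|⟨(3,3)⟩| = 4 and |⟨(2,3)⟩| = 2, so |H| is a multiple of lcm(4, 2) = 4 and divides |G| = 24.
Closing under the operation: H = {(0,0), (0,3), (1,0), (1,3), (2,0), (2,3), (3,0), (3,3)}, so |H| = 8.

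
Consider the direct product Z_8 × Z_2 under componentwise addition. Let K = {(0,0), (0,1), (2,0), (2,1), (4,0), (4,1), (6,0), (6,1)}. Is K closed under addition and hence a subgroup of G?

Yes

|K| = 8 divides |G| = 16, consistent with Lagrange.
K contains the identity, every element's inverse is in K, and K is closed under +: it is a subgroup.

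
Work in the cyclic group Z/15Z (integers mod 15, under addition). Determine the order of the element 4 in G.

In Z/15Z, the order of an element a is n/gcd(a, n).
gcd(4, 15) = 1, so |⟨4⟩| = 15/1 = 15.

15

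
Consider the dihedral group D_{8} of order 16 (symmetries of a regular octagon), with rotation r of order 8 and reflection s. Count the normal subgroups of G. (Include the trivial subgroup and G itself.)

7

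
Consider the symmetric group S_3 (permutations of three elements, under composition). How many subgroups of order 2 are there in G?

3

|G| = 6 and 2 | 6, so subgroups of order 2 are possible by Lagrange.
The subgroups of order 2 are: {e, (1 2)}; {e, (1 3)}; {e, (2 3)}.
So G has 3 subgroups of order 2.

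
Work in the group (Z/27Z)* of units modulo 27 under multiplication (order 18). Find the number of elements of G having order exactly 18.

6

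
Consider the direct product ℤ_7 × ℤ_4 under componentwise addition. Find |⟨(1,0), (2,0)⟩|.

7

|⟨(1,0)⟩| = 7 and |⟨(2,0)⟩| = 7, so |H| is a multiple of lcm(7, 7) = 7 and divides |G| = 28.
Closing under the operation: H = {(0,0), (1,0), (2,0), (3,0), (4,0), (5,0), (6,0)}, so |H| = 7.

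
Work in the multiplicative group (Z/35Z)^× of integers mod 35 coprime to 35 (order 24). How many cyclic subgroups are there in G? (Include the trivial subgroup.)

12

Each element a generates a cyclic subgroup ⟨a⟩; distinct elements may generate the same one (a cyclic group of order d has φ(d) generators).
Cyclic subgroups by order — order 1: 1; order 2: 3; order 3: 1; order 4: 2; order 6: 3; order 12: 2.
Total: 12.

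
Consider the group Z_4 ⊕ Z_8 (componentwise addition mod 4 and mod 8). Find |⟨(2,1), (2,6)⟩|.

|⟨(2,1)⟩| = 8 and |⟨(2,6)⟩| = 4, so |H| is a multiple of lcm(8, 4) = 8 and divides |G| = 32.
Closing under the operation: H = {(0,0), (0,1), (0,2), (0,3), (0,4), (0,5), (0,6), (0,7), (2,0), (2,1), (2,2), (2,3), (2,4), (2,5), (2,6), (2,7)}, so |H| = 16.

16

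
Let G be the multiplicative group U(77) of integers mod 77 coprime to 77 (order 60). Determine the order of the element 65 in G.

Compute successive powers of 65 mod 77: 65, 67, 43, 23, 32, 1; 65^6 ≡ 1 (mod 77).
So |⟨65⟩| = 6.

6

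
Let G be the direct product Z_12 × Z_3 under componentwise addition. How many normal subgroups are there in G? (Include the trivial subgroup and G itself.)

G is abelian, so every subgroup is normal.
G has 18 subgroups in total, hence 18 normal subgroups.

18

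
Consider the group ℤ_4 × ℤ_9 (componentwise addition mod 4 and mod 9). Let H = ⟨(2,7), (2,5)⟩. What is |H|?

18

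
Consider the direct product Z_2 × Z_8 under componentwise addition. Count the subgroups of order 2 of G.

|G| = 16 and 2 | 16, so subgroups of order 2 are possible by Lagrange.
The subgroups of order 2 are: {(0,0), (0,4)}; {(0,0), (1,0)}; {(0,0), (1,4)}.
So G has 3 subgroups of order 2.

3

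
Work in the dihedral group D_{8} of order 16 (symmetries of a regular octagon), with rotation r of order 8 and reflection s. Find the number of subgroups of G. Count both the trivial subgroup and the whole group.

|G| = 16, so by Lagrange every subgroup order divides 16. Divisors: 1, 2, 4, 8, 16.
Subgroups by order — order 1: 1; order 2: 9; order 4: 5; order 8: 3; order 16: 1.
Total: 1 + 9 + 5 + 3 + 1 = 19.

19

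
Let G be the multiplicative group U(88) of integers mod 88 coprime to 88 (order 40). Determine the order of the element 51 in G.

Compute successive powers of 51 mod 88: 51, 49, 35, 25, 43, 81, 83, 9, …; 51^10 ≡ 1 (mod 88).
So |⟨51⟩| = 10.

10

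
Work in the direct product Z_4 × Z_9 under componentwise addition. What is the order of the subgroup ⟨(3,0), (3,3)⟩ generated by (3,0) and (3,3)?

12

|⟨(3,0)⟩| = 4 and |⟨(3,3)⟩| = 12, so |H| is a multiple of lcm(4, 12) = 12 and divides |G| = 36.
Closing under the operation: H = {(0,0), (0,3), (0,6), (1,0), (1,3), (1,6), (2,0), (2,3), (2,6), (3,0), (3,3), (3,6)}, so |H| = 12.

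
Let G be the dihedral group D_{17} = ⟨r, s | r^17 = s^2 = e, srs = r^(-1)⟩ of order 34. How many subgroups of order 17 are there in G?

1

|G| = 34 and 17 | 34, so subgroups of order 17 are possible by Lagrange.
The subgroups of order 17 are: {e, r, r^2, r^3, r^4, r^5, r^6, r^7, r^8, r^9, r^10, r^11, r^12, r^13, r^14, r^15, r^16}.
So G has 1 subgroup of order 17.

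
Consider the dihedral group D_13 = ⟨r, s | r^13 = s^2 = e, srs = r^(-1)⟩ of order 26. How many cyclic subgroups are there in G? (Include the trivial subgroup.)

15

Each element a generates a cyclic subgroup ⟨a⟩; distinct elements may generate the same one (a cyclic group of order d has φ(d) generators).
Cyclic subgroups by order — order 1: 1; order 2: 13; order 13: 1.
Total: 15.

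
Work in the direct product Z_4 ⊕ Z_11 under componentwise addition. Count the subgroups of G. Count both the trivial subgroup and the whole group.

6

|G| = 44, so by Lagrange every subgroup order divides 44. Divisors: 1, 2, 4, 11, 22, 44.
Subgroups by order — order 1: 1; order 2: 1; order 4: 1; order 11: 1; order 22: 1; order 44: 1.
Total: 1 + 1 + 1 + 1 + 1 + 1 = 6.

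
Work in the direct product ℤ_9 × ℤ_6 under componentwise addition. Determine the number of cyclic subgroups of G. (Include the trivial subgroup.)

Each element a generates a cyclic subgroup ⟨a⟩; distinct elements may generate the same one (a cyclic group of order d has φ(d) generators).
Cyclic subgroups by order — order 1: 1; order 2: 1; order 3: 4; order 6: 4; order 9: 3; order 18: 3.
Total: 16.

16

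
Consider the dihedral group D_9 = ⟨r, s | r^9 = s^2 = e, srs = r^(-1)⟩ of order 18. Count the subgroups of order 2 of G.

9

|G| = 18 and 2 | 18, so subgroups of order 2 are possible by Lagrange.
The subgroups of order 2 are: {e, r^2s}; {e, r^3s}; {e, r^4s}; {e, r^5s}; … (9 in all).
So G has 9 subgroups of order 2.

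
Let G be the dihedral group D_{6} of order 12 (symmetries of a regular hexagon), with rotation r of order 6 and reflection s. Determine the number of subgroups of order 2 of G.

7

|G| = 12 and 2 | 12, so subgroups of order 2 are possible by Lagrange.
The subgroups of order 2 are: {e, r^2s}; {e, r^3}; {e, r^3s}; {e, r^4s}; … (7 in all).
So G has 7 subgroups of order 2.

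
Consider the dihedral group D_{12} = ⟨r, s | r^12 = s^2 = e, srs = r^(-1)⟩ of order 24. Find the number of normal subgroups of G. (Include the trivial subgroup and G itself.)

9

G has 34 subgroups. Checking conjugation-invariance by order — order 1: 1/1 normal; order 2: 1/13 normal; order 3: 1/1 normal; order 4: 1/7 normal; order 6: 1/5 normal; order 8: 0/3 normal; order 12: 3/3 normal; order 24: 1/1 normal.
Total normal subgroups: 9.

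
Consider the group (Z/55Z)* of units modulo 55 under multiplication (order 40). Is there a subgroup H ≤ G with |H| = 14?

No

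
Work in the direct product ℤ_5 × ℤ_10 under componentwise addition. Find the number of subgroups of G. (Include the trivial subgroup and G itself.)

|G| = 50, so by Lagrange every subgroup order divides 50. Divisors: 1, 2, 5, 10, 25, 50.
Subgroups by order — order 1: 1; order 2: 1; order 5: 6; order 10: 6; order 25: 1; order 50: 1.
Total: 1 + 1 + 6 + 6 + 1 + 1 = 16.

16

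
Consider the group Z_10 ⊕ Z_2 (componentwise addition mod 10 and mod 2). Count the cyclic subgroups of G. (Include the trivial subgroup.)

A cyclic subgroup of order d is generated by each of its φ(d) elements of order d, so the cyclic subgroups of order d number (#elements of order d)/φ(d).
Cyclic subgroups by order — order 1: 1; order 2: 3; order 5: 1; order 10: 3.
Total: 8.

8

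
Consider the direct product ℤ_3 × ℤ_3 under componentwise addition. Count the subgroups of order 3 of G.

|G| = 9 and 3 | 9, so subgroups of order 3 are possible by Lagrange.
The subgroups of order 3 are: {(0,0), (0,1), (0,2)}; {(0,0), (1,0), (2,0)}; {(0,0), (1,1), (2,2)}; {(0,0), (1,2), (2,1)}.
So G has 4 subgroups of order 3.

4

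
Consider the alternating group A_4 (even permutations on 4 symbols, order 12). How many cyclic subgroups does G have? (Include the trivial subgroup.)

8

Each element a generates a cyclic subgroup ⟨a⟩; distinct elements may generate the same one (a cyclic group of order d has φ(d) generators).
Cyclic subgroups by order — order 1: 1; order 2: 3; order 3: 4.
Total: 8.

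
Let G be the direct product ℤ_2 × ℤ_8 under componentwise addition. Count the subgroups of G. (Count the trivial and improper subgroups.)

|G| = 16, so by Lagrange every subgroup order divides 16. Divisors: 1, 2, 4, 8, 16.
Subgroups by order — order 1: 1; order 2: 3; order 4: 3; order 8: 3; order 16: 1.
Total: 1 + 3 + 3 + 3 + 1 = 11.

11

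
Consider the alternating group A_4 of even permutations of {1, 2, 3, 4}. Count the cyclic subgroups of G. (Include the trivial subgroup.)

Group the elements of G by the cyclic subgroup they generate; each cyclic subgroup of order d accounts for φ(d) elements.
Cyclic subgroups by order — order 1: 1; order 2: 3; order 3: 4.
Total: 8.

8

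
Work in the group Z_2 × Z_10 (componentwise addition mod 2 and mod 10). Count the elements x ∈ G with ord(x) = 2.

An element (a,b) has order lcm(ord(a), ord(b)); count pairs with lcm equal to 2.
Enumerating gives 3 such elements.

3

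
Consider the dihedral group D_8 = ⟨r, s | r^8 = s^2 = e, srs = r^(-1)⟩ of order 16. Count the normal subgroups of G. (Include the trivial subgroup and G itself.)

7

G has 19 subgroups. Checking conjugation-invariance by order — order 1: 1/1 normal; order 2: 1/9 normal; order 4: 1/5 normal; order 8: 3/3 normal; order 16: 1/1 normal.
Total normal subgroups: 7.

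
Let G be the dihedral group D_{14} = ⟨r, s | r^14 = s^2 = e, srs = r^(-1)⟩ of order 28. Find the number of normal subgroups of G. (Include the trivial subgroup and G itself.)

7

G has 28 subgroups. Checking conjugation-invariance by order — order 1: 1/1 normal; order 2: 1/15 normal; order 4: 0/7 normal; order 7: 1/1 normal; order 14: 3/3 normal; order 28: 1/1 normal.
Total normal subgroups: 7.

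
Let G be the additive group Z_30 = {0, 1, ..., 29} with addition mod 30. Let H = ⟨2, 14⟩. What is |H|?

15

|⟨2⟩| = 15 and |⟨14⟩| = 15, so |H| is a multiple of lcm(15, 15) = 15 and divides |G| = 30.
Closing under the operation: H = {0, 2, 4, 6, 8, 10, 12, 14, 16, 18, 20, 22, 24, 26, 28}, so |H| = 15.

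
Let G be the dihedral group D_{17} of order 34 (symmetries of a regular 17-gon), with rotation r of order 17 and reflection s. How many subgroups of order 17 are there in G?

|G| = 34 and 17 | 34, so subgroups of order 17 are possible by Lagrange.
The subgroups of order 17 are: {e, r, r^2, r^3, r^4, r^5, r^6, r^7, r^8, r^9, r^10, r^11, r^12, r^13, r^14, r^15, r^16}.
So G has 1 subgroup of order 17.

1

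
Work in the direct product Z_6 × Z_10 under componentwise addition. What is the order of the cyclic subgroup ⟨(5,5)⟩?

The order of (5,5) in Z_6 × Z_10 is lcm(ord(5) in Z_6, ord(5) in Z_10).
ord(5) = 6 and ord(5) = 2, so |⟨(5,5)⟩| = lcm(6, 2) = 6.

6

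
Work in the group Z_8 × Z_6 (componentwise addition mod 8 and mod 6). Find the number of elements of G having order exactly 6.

6

An element (a,b) has order lcm(ord(a), ord(b)); count pairs with lcm equal to 6.
Enumerating gives 6 such elements.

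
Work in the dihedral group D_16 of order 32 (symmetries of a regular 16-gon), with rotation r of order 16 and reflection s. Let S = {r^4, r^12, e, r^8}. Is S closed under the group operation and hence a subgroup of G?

Yes

|S| = 4 divides |G| = 32, consistent with Lagrange.
S contains the identity, every element's inverse is in S, and S is closed under ·: it is a subgroup.
In fact S = ⟨r^12⟩.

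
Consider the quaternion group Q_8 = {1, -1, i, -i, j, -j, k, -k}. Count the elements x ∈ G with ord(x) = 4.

6

The elements of order 4 are: i, -i, j, -j, k, -k.
That's 6.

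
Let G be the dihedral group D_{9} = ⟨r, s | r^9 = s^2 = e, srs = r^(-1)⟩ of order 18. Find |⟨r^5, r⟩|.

9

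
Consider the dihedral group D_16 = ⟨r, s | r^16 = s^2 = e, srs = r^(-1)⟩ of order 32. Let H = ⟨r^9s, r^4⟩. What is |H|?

8

|⟨r^9s⟩| = 2 and |⟨r^4⟩| = 4, so |H| is a multiple of lcm(2, 4) = 4 and divides |G| = 32.
Closing under the operation: H = {e, r^4, r^8, r^12, rs, r^5s, r^9s, r^13s}, so |H| = 8.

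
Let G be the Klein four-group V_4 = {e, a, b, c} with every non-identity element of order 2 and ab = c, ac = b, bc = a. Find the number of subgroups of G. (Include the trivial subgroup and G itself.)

|G| = 4, so by Lagrange every subgroup order divides 4. Divisors: 1, 2, 4.
Subgroups by order — order 1: 1; order 2: 3; order 4: 1.
Total: 1 + 3 + 1 = 5.

5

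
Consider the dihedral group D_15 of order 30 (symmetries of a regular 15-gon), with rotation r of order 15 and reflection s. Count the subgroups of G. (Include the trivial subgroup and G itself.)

28

|G| = 30, so by Lagrange every subgroup order divides 30. Divisors: 1, 2, 3, 5, 6, 10, 15, 30.
Subgroups by order — order 1: 1; order 2: 15; order 3: 1; order 5: 1; order 6: 5; order 10: 3; order 15: 1; order 30: 1.
Total: 1 + 15 + 1 + 1 + 5 + 3 + 1 + 1 = 28.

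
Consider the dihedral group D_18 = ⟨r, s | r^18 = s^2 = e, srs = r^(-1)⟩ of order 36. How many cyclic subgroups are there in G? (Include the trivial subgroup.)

Group the elements of G by the cyclic subgroup they generate; each cyclic subgroup of order d accounts for φ(d) elements.
Cyclic subgroups by order — order 1: 1; order 2: 19; order 3: 1; order 6: 1; order 9: 1; order 18: 1.
Total: 24.

24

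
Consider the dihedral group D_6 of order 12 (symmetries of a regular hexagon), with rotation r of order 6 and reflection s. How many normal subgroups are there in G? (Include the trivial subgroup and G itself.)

7

G has 16 subgroups. Checking conjugation-invariance by order — order 1: 1/1 normal; order 2: 1/7 normal; order 3: 1/1 normal; order 4: 0/3 normal; order 6: 3/3 normal; order 12: 1/1 normal.
Total normal subgroups: 7.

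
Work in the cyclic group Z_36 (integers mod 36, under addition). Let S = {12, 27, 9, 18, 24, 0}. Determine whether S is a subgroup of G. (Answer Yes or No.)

Closure fails: 18 + 24 = 6 ∉ S. So S is not a subgroup.

No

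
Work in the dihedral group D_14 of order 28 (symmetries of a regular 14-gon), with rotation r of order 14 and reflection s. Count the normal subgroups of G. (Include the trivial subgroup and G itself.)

7

G has 28 subgroups. Checking conjugation-invariance by order — order 1: 1/1 normal; order 2: 1/15 normal; order 4: 0/7 normal; order 7: 1/1 normal; order 14: 3/3 normal; order 28: 1/1 normal.
Total normal subgroups: 7.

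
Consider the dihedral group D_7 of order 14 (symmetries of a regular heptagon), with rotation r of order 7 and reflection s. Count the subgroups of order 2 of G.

|G| = 14 and 2 | 14, so subgroups of order 2 are possible by Lagrange.
The subgroups of order 2 are: {e, r^2s}; {e, r^3s}; {e, r^4s}; {e, r^5s}; … (7 in all).
So G has 7 subgroups of order 2.

7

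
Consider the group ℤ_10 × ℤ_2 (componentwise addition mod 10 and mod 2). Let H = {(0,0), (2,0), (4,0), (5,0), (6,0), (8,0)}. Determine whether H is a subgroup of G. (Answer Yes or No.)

No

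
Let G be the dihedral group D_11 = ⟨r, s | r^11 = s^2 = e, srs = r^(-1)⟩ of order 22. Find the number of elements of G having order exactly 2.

Enumerating element orders in G gives 11 elements of order 2.

11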